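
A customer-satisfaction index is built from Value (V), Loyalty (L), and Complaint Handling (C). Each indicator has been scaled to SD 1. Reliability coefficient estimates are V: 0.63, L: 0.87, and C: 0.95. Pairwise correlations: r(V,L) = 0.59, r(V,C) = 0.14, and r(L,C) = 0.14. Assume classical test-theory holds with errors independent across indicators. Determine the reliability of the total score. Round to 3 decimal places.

0.884

Var(V+L+C) = 3 + 2·[0.59 + 0.14 + 0.14] = 3 + 1.74 = 4.74.
With uncorrelated errors the cross-covariances are all true-score covariance, so they carry over unchanged; only the diagonal terms shrink to ρᵢσᵢ².
True-score variance = [0.63 + 0.87 + 0.95] + 1.74 = 2.45 + 1.74 = 4.19.
Reliability = 4.19 / 4.74 = 0.884.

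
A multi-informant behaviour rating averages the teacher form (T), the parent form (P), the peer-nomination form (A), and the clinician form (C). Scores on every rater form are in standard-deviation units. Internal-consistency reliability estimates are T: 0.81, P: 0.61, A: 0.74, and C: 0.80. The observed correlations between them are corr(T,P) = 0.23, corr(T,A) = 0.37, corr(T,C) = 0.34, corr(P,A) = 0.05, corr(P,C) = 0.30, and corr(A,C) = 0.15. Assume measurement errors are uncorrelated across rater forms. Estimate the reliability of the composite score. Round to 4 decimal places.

Var(T+P+A+C) = 4 + 2·[0.23 + 0.37 + 0.34 + 0.05 + 0.30 + 0.15] = 4 + 2.88 = 6.88.
Under uncorrelated errors the observed covariances equal the true-score covariances, so only the own-variance terms attenuate.
True-score variance = [0.81 + 0.61 + 0.74 + 0.80] + 2.88 = 2.96 + 2.88 = 5.84.
Reliability = 5.84 / 6.88 = 0.8488.

0.8488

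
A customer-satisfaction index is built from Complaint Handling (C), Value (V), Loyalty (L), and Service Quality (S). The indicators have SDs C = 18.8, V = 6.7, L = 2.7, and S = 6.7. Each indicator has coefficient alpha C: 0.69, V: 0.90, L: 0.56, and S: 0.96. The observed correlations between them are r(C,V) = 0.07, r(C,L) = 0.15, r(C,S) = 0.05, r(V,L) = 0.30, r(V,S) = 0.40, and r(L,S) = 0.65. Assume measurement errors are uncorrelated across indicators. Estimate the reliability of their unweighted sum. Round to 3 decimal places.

0.790

Var(C+V+L+S) = 18.8² + 6.7² + 2.7² + 6.7² + 2·[18.8·6.7·0.07 + 18.8·2.7·0.15 + 18.8·6.7·0.05 + 6.7·2.7·0.30 + 6.7·6.7·0.40 + 2.7·6.7·0.65] = 450.51 + 115.741 = 566.251.
Under uncorrelated errors the observed covariances equal the true-score covariances, so only the own-variance terms attenuate.
True-score variance = [18.8²·0.69 + 6.7²·0.90 + 2.7²·0.56 + 6.7²·0.96] + 115.741 = 331.451 + 115.741 = 447.193.
Reliability = 447.193 / 566.251 = 0.790.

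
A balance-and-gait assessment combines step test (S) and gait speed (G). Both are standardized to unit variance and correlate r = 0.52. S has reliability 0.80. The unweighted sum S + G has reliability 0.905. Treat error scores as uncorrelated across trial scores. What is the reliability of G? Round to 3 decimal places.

0.911

Var(S+G) = 2 + 2·0.52 = 3.040.
True-score variance = ρ_S + ρ_G + 2·0.52, so 0.905 = (0.80 + ρ_G + 1.04) / 3.040.
ρ_G = 0.905·3.040 − 0.80 − 1.04 = 0.911.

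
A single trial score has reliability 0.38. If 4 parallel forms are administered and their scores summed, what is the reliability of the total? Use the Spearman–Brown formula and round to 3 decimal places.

ρ_k = kρ / (1 + (k−1)ρ) = 4·0.38 / (1 + 3·0.38) = 1.520 / 2.140 = 0.710.

0.710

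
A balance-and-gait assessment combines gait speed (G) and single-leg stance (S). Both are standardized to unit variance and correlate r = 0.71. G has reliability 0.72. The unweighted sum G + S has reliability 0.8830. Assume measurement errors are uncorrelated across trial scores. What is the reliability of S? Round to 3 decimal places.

Var(G+S) = 2 + 2·0.71 = 3.420.
True-score variance = ρ_G + ρ_S + 2·0.71, so 0.8830 = (0.72 + ρ_S + 1.42) / 3.420.
ρ_S = 0.8830·3.420 − 0.72 − 1.42 = 0.880.

0.880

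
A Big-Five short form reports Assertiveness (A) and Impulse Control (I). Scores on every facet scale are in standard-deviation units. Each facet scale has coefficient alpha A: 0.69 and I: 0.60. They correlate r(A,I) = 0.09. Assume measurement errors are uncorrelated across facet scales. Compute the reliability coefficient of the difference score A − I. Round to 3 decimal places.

Var(A−I) = 1 + 1 − 2·0.09 = 2 − 0.18 = 1.82.
With uncorrelated errors the cross-covariances are all true-score covariance, so they carry over unchanged; only the diagonal terms shrink to ρᵢσᵢ².
True-score variance = [0.69 + 0.60] − 0.18 = 1.29 − 0.18 = 1.11.
Reliability = 1.11 / 1.82 = 0.610.

0.610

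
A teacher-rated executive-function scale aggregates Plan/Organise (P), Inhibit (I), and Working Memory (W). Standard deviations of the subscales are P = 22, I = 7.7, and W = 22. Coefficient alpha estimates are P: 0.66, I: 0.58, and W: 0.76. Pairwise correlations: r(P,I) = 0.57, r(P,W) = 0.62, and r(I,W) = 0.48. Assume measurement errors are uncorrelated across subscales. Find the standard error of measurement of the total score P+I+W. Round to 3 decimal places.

17.482

Var(total) = 1027.29 + 955.9 = 1983.19.
True-score variance = 721.668 + 955.9 = 1677.57, so reliability = 0.8459.
Error variance = 1983.19 − 1677.57 = 305.622; SEM = √305.622 = 17.482.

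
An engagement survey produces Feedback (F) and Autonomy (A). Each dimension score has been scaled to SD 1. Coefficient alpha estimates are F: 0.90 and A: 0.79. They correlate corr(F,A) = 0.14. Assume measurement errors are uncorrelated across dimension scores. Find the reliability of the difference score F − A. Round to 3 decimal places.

Var(F−A) = 1 + 1 − 2·0.14 = 2 − 0.28 = 1.72.
Under uncorrelated errors the observed covariances equal the true-score covariances, so only the own-variance terms attenuate.
True-score variance = [0.90 + 0.79] − 0.28 = 1.69 − 0.28 = 1.41.
Reliability = 1.41 / 1.72 = 0.820.

0.820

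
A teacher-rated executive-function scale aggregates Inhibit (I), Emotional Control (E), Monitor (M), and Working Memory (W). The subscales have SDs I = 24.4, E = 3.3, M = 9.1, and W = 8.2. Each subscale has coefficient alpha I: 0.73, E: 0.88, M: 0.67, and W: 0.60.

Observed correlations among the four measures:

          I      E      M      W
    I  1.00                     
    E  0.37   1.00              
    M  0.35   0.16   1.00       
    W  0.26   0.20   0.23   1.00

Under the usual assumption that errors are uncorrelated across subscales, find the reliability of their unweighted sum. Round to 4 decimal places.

Var(I+E+M+W) = 24.4² + 3.3² + 9.1² + 8.2² + 2·[24.4·3.3·0.37 + 24.4·9.1·0.35 + 24.4·8.2·0.26 + 3.3·9.1·0.16 + 3.3·8.2·0.20 + 9.1·8.2·0.23] = 756.3 + 373.813 = 1130.11.
With uncorrelated errors the cross-covariances are all true-score covariance, so they carry over unchanged; only the diagonal terms shrink to ρᵢσᵢ².
True-score variance = [24.4²·0.73 + 3.3²·0.88 + 9.1²·0.67 + 8.2²·0.60] + 373.813 = 540.023 + 373.813 = 913.836.
Reliability = 913.836 / 1130.11 = 0.8086.

0.8086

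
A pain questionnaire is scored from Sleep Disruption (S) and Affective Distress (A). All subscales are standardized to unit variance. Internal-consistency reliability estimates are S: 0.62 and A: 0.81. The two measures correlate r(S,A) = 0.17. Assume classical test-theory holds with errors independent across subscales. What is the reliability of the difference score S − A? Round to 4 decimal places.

0.6566

Var(S−A) = 1 + 1 − 2·0.17 = 2 − 0.34 = 1.66.
Under uncorrelated errors the observed covariances equal the true-score covariances, so only the own-variance terms attenuate.
True-score variance = [0.62 + 0.81] − 0.34 = 1.43 − 0.34 = 1.09.
Reliability = 1.09 / 1.66 = 0.6566.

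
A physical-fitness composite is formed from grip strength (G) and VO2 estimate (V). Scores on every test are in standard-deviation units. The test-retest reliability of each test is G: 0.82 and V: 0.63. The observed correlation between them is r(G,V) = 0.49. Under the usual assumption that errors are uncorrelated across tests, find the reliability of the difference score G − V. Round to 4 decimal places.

Var(G−V) = 1 + 1 − 2·0.49 = 2 − 0.98 = 1.02.
Under uncorrelated errors the observed covariances equal the true-score covariances, so only the own-variance terms attenuate.
True-score variance = [0.82 + 0.63] − 0.98 = 1.45 − 0.98 = 0.47.
Reliability = 0.47 / 1.02 = 0.4608.

0.4608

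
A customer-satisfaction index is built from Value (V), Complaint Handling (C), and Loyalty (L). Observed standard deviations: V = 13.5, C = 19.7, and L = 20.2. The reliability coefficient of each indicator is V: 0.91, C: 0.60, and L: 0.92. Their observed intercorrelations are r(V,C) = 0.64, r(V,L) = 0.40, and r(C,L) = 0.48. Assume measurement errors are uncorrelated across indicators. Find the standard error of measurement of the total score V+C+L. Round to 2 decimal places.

Var(total) = 978.38 + 940.598 = 1918.98.
True-score variance = 774.098 + 940.598 = 1714.7, so reliability = 0.8935.
Error variance = 1918.98 − 1714.7 = 204.282; SEM = √204.282 = 14.29.

14.29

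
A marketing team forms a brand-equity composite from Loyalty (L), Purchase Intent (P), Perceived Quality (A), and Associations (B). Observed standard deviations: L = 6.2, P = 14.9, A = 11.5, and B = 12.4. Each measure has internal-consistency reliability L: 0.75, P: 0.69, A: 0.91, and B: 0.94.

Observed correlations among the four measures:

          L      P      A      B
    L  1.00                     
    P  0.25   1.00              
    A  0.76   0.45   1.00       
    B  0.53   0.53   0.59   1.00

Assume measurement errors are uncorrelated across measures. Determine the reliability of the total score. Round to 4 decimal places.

0.9235

Var(L+P+A+B) = 6.2² + 14.9² + 11.5² + 12.4² + 2·[6.2·14.9·0.25 + 6.2·11.5·0.76 + 6.2·12.4·0.53 + 14.9·11.5·0.45 + 14.9·12.4·0.53 + 11.5·12.4·0.59] = 546.46 + 754.387 = 1300.85.
Under uncorrelated errors the observed covariances equal the true-score covariances, so only the own-variance terms attenuate.
True-score variance = [6.2²·0.75 + 14.9²·0.69 + 11.5²·0.91 + 12.4²·0.94] + 754.387 = 446.899 + 754.387 = 1201.29.
Reliability = 1201.29 / 1300.85 = 0.9235.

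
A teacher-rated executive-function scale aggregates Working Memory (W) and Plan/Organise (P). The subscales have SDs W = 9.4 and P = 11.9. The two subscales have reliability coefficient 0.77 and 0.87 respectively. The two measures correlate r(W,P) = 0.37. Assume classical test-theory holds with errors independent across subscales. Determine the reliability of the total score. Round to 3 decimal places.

0.876

Var(W+P) = 9.4² + 11.9² + 2·[9.4·11.9·0.37] = 229.97 + 82.7764 = 312.746.
Under uncorrelated errors the observed covariances equal the true-score covariances, so only the own-variance terms attenuate.
True-score variance = [9.4²·0.77 + 11.9²·0.87] + 82.7764 = 191.238 + 82.7764 = 274.014.
Reliability = 274.014 / 312.746 = 0.876.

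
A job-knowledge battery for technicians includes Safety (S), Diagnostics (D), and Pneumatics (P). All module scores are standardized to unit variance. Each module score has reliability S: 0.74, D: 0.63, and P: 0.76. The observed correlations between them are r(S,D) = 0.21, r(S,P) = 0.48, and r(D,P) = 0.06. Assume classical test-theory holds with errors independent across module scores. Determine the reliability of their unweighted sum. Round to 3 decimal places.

Var(S+D+P) = 3 + 2·[0.21 + 0.48 + 0.06] = 3 + 1.5 = 4.5.
Because errors are independent across components, Cov(Tᵢ,Tⱼ) = Cov(Xᵢ,Xⱼ); the off-diagonal part of the true-score variance is the same as above.
True-score variance = [0.74 + 0.63 + 0.76] + 1.5 = 2.13 + 1.5 = 3.63.
Reliability = 3.63 / 4.5 = 0.807.

0.807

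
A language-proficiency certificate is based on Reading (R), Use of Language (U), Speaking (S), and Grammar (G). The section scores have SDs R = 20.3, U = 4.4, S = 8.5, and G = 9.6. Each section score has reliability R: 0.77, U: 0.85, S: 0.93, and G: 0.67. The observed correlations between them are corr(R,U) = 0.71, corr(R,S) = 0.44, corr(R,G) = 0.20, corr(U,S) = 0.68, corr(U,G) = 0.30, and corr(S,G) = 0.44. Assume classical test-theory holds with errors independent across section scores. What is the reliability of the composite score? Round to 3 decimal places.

0.879

Var(R+U+S+G) = 20.3² + 4.4² + 8.5² + 9.6² + 2·[20.3·4.4·0.71 + 20.3·8.5·0.44 + 20.3·9.6·0.20 + 4.4·8.5·0.68 + 4.4·9.6·0.30 + 8.5·9.6·0.44] = 595.86 + 504.646 = 1100.51.
Because errors are independent across components, Cov(Tᵢ,Tⱼ) = Cov(Xᵢ,Xⱼ); the off-diagonal part of the true-score variance is the same as above.
True-score variance = [20.3²·0.77 + 4.4²·0.85 + 8.5²·0.93 + 9.6²·0.67] + 504.646 = 462.705 + 504.646 = 967.351.
Reliability = 967.351 / 1100.51 = 0.879.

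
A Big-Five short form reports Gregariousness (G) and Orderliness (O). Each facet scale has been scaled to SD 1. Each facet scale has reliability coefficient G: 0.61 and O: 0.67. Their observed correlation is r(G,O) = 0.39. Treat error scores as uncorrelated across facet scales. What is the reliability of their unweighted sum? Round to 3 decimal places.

Var(G+O) = 2 + 2·[0.39] = 2 + 0.78 = 2.78.
Because errors are independent across components, Cov(Tᵢ,Tⱼ) = Cov(Xᵢ,Xⱼ); the off-diagonal part of the true-score variance is the same as above.
True-score variance = [0.61 + 0.67] + 0.78 = 1.28 + 0.78 = 2.06.
Reliability = 2.06 / 2.78 = 0.741.

0.741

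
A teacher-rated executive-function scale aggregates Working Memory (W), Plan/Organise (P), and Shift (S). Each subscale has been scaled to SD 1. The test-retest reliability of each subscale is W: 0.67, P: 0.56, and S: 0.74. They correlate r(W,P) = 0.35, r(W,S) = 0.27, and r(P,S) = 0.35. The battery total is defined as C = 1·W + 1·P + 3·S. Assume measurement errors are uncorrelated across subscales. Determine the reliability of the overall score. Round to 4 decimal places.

0.7983

Var(C) = 1 + 1 + 3² + 2·[0.35 + 3·0.27 + 3·0.35] = 11 + 4.42 = 15.42.
With uncorrelated errors the cross-covariances are all true-score covariance, so they carry over unchanged; only the diagonal terms shrink to ρᵢσᵢ².
True-score variance = [0.67 + 0.56 + 3²·0.74] + 4.42 = 7.89 + 4.42 = 12.31.
Reliability = 12.31 / 15.42 = 0.7983.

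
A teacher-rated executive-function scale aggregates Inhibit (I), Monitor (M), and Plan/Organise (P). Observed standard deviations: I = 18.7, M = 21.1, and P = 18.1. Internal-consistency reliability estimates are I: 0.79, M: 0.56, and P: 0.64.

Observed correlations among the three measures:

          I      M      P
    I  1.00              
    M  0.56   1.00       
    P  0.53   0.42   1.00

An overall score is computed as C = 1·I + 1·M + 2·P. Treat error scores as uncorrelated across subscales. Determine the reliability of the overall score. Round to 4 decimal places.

0.8103

Var(C) = 18.7² + 21.1² + 2²·18.1² + 2·[18.7·21.1·0.56 + 2·18.7·18.1·0.53 + 2·21.1·18.1·0.42] = 2105.34 + 1801.08 = 3906.42.
Because errors are independent across components, Cov(Tᵢ,Tⱼ) = Cov(Xᵢ,Xⱼ); the off-diagonal part of the true-score variance is the same as above.
True-score variance = [18.7²·0.79 + 21.1²·0.56 + 2²·18.1²·0.64] + 1801.08 = 1364.25 + 1801.08 = 3165.34.
Reliability = 3165.34 / 3906.42 = 0.8103.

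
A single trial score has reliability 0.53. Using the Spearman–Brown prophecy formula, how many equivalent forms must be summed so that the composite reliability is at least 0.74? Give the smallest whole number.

k ≥ ρ*(1−ρ₁)/(ρ₁(1−ρ*)) = 0.74·0.47 / (0.53·0.26) = 2.524.
Smallest integer k = 3.

3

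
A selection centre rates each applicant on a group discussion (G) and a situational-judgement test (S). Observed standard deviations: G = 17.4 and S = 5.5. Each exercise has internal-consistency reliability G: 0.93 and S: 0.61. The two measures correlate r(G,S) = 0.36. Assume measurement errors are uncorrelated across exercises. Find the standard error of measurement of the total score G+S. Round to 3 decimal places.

Var(total) = 333.01 + 68.904 = 401.914.
True-score variance = 300.019 + 68.904 = 368.923, so reliability = 0.9179.
Error variance = 401.914 − 368.923 = 32.9907; SEM = √32.9907 = 5.744.

5.744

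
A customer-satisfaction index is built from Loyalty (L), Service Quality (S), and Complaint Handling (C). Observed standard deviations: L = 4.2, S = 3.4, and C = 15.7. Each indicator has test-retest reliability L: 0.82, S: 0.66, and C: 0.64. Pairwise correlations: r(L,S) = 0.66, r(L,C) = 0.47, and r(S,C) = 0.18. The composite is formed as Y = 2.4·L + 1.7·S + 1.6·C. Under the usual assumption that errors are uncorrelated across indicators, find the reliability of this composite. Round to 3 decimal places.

0.773

Var(Y) = 2.4²·4.2² + 1.7²·3.4² + 1.6²·15.7² + 2·[4.08·4.2·3.4·0.66 + 3.84·4.2·15.7·0.47 + 2.72·3.4·15.7·0.18] = 766.029 + 367.193 = 1133.22.
Under uncorrelated errors the observed covariances equal the true-score covariances, so only the own-variance terms attenuate.
True-score variance = [2.4²·4.2²·0.82 + 1.7²·3.4²·0.66 + 1.6²·15.7²·0.64] + 367.193 = 509.216 + 367.193 = 876.409.
Reliability = 876.409 / 1133.22 = 0.773.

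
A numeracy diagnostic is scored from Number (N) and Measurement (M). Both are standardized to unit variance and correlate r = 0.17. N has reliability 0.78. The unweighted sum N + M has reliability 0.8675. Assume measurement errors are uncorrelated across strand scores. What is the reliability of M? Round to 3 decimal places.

Var(N+M) = 2 + 2·0.17 = 2.340.
True-score variance = ρ_N + ρ_M + 2·0.17, so 0.8675 = (0.78 + ρ_M + 0.34) / 2.340.
ρ_M = 0.8675·2.340 − 0.78 − 0.34 = 0.910.

0.910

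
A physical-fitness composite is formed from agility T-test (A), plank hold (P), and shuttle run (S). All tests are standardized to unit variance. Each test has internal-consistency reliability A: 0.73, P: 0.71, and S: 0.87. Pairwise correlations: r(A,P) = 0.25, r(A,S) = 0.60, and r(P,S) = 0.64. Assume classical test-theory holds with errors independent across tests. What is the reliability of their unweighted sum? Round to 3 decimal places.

Var(A+P+S) = 3 + 2·[0.25 + 0.60 + 0.64] = 3 + 2.98 = 5.98.
With uncorrelated errors the cross-covariances are all true-score covariance, so they carry over unchanged; only the diagonal terms shrink to ρᵢσᵢ².
True-score variance = [0.73 + 0.71 + 0.87] + 2.98 = 2.31 + 2.98 = 5.29.
Reliability = 5.29 / 5.98 = 0.885.

0.885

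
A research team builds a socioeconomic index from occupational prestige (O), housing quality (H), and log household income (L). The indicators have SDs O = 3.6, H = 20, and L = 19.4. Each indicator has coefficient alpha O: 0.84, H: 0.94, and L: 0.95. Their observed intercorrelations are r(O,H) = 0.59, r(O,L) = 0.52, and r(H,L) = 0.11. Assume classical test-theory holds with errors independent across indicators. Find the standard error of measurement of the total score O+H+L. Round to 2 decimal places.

Var(total) = 789.32 + 242.954 = 1032.27.
True-score variance = 744.428 + 242.954 = 987.382, so reliability = 0.9565.
Error variance = 1032.27 − 987.382 = 44.8916; SEM = √44.8916 = 6.70.

6.70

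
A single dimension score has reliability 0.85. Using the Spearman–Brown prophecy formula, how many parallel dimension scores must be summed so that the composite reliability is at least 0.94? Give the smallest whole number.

k ≥ ρ*(1−ρ₁)/(ρ₁(1−ρ*)) = 0.94·0.15 / (0.85·0.06) = 2.765.
Smallest integer k = 3.

3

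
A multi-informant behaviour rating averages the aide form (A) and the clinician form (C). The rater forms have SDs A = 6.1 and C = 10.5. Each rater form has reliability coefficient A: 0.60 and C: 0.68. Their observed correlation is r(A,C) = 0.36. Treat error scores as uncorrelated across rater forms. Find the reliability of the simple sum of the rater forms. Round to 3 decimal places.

0.741

Var(A+C) = 6.1² + 10.5² + 2·[6.1·10.5·0.36] = 147.46 + 46.116 = 193.576.
With uncorrelated errors the cross-covariances are all true-score covariance, so they carry over unchanged; only the diagonal terms shrink to ρᵢσᵢ².
True-score variance = [6.1²·0.60 + 10.5²·0.68] + 46.116 = 97.296 + 46.116 = 143.412.
Reliability = 143.412 / 193.576 = 0.741.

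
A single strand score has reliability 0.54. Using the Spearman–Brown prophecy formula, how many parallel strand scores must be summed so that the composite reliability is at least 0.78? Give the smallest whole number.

4

k ≥ ρ*(1−ρ₁)/(ρ₁(1−ρ*)) = 0.78·0.46 / (0.54·0.22) = 3.020.
Smallest integer k = 4.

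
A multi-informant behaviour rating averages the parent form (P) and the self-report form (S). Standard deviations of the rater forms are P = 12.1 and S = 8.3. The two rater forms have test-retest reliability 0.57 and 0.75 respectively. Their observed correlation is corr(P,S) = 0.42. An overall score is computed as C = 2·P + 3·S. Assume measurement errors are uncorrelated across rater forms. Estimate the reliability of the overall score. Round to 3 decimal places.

0.762

Var(C) = 2²·12.1² + 3²·8.3² + 2·[6·12.1·8.3·0.42] = 1205.65 + 506.167 = 1711.82.
Under uncorrelated errors the observed covariances equal the true-score covariances, so only the own-variance terms attenuate.
True-score variance = [2²·12.1²·0.57 + 3²·8.3²·0.75] + 506.167 = 798.822 + 506.167 = 1304.99.
Reliability = 1304.99 / 1711.82 = 0.762.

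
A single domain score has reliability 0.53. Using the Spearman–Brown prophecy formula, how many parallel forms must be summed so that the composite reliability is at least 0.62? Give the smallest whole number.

2

k ≥ ρ*(1−ρ₁)/(ρ₁(1−ρ*)) = 0.62·0.47 / (0.53·0.38) = 1.447.
Smallest integer k = 2.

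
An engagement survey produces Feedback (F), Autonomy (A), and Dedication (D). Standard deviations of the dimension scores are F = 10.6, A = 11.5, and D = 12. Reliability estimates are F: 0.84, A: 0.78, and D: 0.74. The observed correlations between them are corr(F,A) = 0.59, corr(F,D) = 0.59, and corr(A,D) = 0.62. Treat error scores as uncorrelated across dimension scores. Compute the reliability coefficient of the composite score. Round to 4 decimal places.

Var(F+A+D) = 10.6² + 11.5² + 12² + 2·[10.6·11.5·0.59 + 10.6·12·0.59 + 11.5·12·0.62] = 388.61 + 465.058 = 853.668.
Because errors are independent across components, Cov(Tᵢ,Tⱼ) = Cov(Xᵢ,Xⱼ); the off-diagonal part of the true-score variance is the same as above.
True-score variance = [10.6²·0.84 + 11.5²·0.78 + 12²·0.74] + 465.058 = 304.097 + 465.058 = 769.155.
Reliability = 769.155 / 853.668 = 0.9010.

0.9010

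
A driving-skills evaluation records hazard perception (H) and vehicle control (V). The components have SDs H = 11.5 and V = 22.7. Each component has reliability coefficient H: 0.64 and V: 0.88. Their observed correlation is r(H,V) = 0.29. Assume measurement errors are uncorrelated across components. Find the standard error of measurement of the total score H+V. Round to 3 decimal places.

Var(total) = 647.54 + 151.409 = 798.949.
True-score variance = 538.095 + 151.409 = 689.504, so reliability = 0.8630.
Error variance = 798.949 − 689.504 = 109.445; SEM = √109.445 = 10.462.

10.462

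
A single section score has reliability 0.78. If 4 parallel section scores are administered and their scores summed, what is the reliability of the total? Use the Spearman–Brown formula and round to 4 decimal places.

ρ_k = kρ / (1 + (k−1)ρ) = 4·0.78 / (1 + 3·0.78) = 3.120 / 3.340 = 0.9341.

0.9341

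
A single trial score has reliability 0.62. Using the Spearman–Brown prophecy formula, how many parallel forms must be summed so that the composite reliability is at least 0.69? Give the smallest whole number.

2

k ≥ ρ*(1−ρ₁)/(ρ₁(1−ρ*)) = 0.69·0.38 / (0.62·0.31) = 1.364.
Smallest integer k = 2.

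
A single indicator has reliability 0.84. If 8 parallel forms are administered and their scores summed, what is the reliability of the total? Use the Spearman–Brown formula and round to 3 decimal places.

0.977

ρ_k = kρ / (1 + (k−1)ρ) = 8·0.84 / (1 + 7·0.84) = 6.720 / 6.880 = 0.977.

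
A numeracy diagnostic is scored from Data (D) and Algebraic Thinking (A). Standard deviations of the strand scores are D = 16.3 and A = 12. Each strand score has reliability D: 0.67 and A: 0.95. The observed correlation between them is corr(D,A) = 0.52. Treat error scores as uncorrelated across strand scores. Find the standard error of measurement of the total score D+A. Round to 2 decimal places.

Var(total) = 409.69 + 203.424 = 613.114.
True-score variance = 314.812 + 203.424 = 518.236, so reliability = 0.8453.
Error variance = 613.114 − 518.236 = 94.8777; SEM = √94.8777 = 9.74.

9.74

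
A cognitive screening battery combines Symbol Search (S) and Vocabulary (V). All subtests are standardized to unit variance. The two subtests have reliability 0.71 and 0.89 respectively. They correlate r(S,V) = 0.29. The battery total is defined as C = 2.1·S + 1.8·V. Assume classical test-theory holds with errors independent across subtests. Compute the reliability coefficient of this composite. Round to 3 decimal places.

0.834

Var(C) = 2.1² + 1.8² + 2·[3.78·0.29] = 7.65 + 2.1924 = 9.8424.
Because errors are independent across components, Cov(Tᵢ,Tⱼ) = Cov(Xᵢ,Xⱼ); the off-diagonal part of the true-score variance is the same as above.
True-score variance = [2.1²·0.71 + 1.8²·0.89] + 2.1924 = 6.0147 + 2.1924 = 8.2071.
Reliability = 8.2071 / 9.8424 = 0.834.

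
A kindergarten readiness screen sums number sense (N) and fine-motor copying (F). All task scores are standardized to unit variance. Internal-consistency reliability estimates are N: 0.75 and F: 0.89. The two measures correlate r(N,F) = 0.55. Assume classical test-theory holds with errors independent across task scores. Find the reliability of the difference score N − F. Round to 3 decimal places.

Var(N−F) = 1 + 1 − 2·0.55 = 2 − 1.1 = 0.9.
Under uncorrelated errors the observed covariances equal the true-score covariances, so only the own-variance terms attenuate.
True-score variance = [0.75 + 0.89] − 1.1 = 1.64 − 1.1 = 0.54.
Reliability = 0.54 / 0.9 = 0.600.

0.600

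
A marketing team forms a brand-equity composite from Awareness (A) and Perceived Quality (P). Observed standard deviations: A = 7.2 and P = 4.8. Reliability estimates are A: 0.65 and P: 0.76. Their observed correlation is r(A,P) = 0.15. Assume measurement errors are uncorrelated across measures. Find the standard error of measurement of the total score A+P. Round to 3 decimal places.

Var(total) = 74.88 + 10.368 = 85.248.
True-score variance = 51.2064 + 10.368 = 61.5744, so reliability = 0.7223.
Error variance = 85.248 − 61.5744 = 23.6736; SEM = √23.6736 = 4.866.

4.866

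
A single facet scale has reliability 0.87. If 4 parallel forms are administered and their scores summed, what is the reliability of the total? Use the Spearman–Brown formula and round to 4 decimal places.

0.9640

ρ_k = kρ / (1 + (k−1)ρ) = 4·0.87 / (1 + 3·0.87) = 3.480 / 3.610 = 0.9640.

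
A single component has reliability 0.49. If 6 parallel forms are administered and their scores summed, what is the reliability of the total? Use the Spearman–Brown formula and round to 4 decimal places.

0.8522

ρ_k = kρ / (1 + (k−1)ρ) = 6·0.49 / (1 + 5·0.49) = 2.940 / 3.450 = 0.8522.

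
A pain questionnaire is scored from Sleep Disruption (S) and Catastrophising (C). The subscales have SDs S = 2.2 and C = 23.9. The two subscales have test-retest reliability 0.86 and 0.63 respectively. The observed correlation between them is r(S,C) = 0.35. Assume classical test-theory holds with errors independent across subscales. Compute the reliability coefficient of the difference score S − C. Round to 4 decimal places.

0.6068

Var(S−C) = 2.2² + 23.9² − 2·2.2·23.9·0.35 = 576.05 − 36.806 = 539.244.
With uncorrelated errors the cross-covariances are all true-score covariance, so they carry over unchanged; only the diagonal terms shrink to ρᵢσᵢ².
True-score variance = [2.2²·0.86 + 23.9²·0.63] − 36.806 = 364.025 − 36.806 = 327.219.
Reliability = 327.219 / 539.244 = 0.6068.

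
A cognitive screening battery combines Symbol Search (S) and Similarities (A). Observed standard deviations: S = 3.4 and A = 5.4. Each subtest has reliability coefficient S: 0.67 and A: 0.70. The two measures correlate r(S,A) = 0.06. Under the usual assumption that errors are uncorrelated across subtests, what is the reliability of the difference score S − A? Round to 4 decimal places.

0.6738

Var(S−A) = 3.4² + 5.4² − 2·3.4·5.4·0.06 = 40.72 − 2.2032 = 38.5168.
With uncorrelated errors the cross-covariances are all true-score covariance, so they carry over unchanged; only the diagonal terms shrink to ρᵢσᵢ².
True-score variance = [3.4²·0.67 + 5.4²·0.70] − 2.2032 = 28.1572 − 2.2032 = 25.954.
Reliability = 25.954 / 38.5168 = 0.6738.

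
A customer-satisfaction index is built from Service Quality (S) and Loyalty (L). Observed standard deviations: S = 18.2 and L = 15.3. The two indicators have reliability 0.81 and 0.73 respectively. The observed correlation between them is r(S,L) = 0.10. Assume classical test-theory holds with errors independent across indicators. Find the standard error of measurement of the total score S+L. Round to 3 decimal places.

11.231

Var(total) = 565.33 + 55.692 = 621.022.
True-score variance = 439.19 + 55.692 = 494.882, so reliability = 0.7969.
Error variance = 621.022 − 494.882 = 126.14; SEM = √126.14 = 11.231.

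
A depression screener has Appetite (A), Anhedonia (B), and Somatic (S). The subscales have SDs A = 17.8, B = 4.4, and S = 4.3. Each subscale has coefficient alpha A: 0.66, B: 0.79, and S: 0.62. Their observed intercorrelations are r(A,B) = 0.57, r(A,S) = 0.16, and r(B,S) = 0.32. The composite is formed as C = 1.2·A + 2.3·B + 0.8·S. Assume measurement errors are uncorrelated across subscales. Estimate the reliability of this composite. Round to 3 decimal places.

Var(C) = 1.2²·17.8² + 2.3²·4.4² + 0.8²·4.3² + 2·[2.76·17.8·4.4·0.57 + 0.96·17.8·4.3·0.16 + 1.84·4.4·4.3·0.32] = 570.498 + 292.219 = 862.717.
Under uncorrelated errors the observed covariances equal the true-score covariances, so only the own-variance terms attenuate.
True-score variance = [1.2²·17.8²·0.66 + 2.3²·4.4²·0.79 + 0.8²·4.3²·0.62] + 292.219 = 389.369 + 292.219 = 681.588.
Reliability = 681.588 / 862.717 = 0.790.

0.790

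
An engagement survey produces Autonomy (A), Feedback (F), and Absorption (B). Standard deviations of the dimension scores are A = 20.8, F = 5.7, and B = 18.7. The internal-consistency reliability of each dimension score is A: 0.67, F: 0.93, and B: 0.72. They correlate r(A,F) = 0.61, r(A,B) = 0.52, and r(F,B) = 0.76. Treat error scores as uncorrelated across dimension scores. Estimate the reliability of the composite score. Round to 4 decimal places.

0.8408

Var(A+F+B) = 20.8² + 5.7² + 18.7² + 2·[20.8·5.7·0.61 + 20.8·18.7·0.52 + 5.7·18.7·0.76] = 814.82 + 711.178 = 1526.
Under uncorrelated errors the observed covariances equal the true-score covariances, so only the own-variance terms attenuate.
True-score variance = [20.8²·0.67 + 5.7²·0.93 + 18.7²·0.72] + 711.178 = 571.861 + 711.178 = 1283.04.
Reliability = 1283.04 / 1526 = 0.8408.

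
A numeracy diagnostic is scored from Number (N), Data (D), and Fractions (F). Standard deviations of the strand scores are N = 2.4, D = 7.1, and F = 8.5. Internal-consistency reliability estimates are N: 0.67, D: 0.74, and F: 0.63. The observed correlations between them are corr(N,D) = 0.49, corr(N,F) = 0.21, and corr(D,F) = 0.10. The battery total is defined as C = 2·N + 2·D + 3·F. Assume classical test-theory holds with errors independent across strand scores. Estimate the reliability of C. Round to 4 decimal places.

Var(C) = 2²·2.4² + 2²·7.1² + 3²·8.5² + 2·[4·2.4·7.1·0.49 + 6·2.4·8.5·0.21 + 6·7.1·8.5·0.10] = 874.93 + 190.625 = 1065.55.
With uncorrelated errors the cross-covariances are all true-score covariance, so they carry over unchanged; only the diagonal terms shrink to ρᵢσᵢ².
True-score variance = [2²·2.4²·0.67 + 2²·7.1²·0.74 + 3²·8.5²·0.63] + 190.625 = 574.308 + 190.625 = 764.933.
Reliability = 764.933 / 1065.55 = 0.7179.

0.7179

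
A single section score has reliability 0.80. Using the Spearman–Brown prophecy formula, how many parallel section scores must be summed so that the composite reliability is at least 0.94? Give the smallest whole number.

4

k ≥ ρ*(1−ρ₁)/(ρ₁(1−ρ*)) = 0.94·0.20 / (0.80·0.06) = 3.917.
Smallest integer k = 4.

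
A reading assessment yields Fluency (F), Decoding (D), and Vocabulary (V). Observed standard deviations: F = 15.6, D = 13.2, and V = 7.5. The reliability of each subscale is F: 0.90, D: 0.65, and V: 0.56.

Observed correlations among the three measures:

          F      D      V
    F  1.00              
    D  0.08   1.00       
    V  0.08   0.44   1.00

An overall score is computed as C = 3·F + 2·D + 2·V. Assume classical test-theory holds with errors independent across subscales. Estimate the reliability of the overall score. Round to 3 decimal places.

Var(C) = 3²·15.6² + 2²·13.2² + 2²·7.5² + 2·[6·15.6·13.2·0.08 + 6·15.6·7.5·0.08 + 4·13.2·7.5·0.44] = 3112.2 + 658.483 = 3770.68.
Under uncorrelated errors the observed covariances equal the true-score covariances, so only the own-variance terms attenuate.
True-score variance = [3²·15.6²·0.90 + 2²·13.2²·0.65 + 2²·7.5²·0.56] + 658.483 = 2550.24 + 658.483 = 3208.72.
Reliability = 3208.72 / 3770.68 = 0.851.

0.851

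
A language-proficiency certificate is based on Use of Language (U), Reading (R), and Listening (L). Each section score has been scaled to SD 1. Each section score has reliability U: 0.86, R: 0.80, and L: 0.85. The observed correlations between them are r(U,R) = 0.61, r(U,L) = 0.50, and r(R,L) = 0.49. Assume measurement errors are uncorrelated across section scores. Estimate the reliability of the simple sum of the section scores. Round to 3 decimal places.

Var(U+R+L) = 3 + 2·[0.61 + 0.50 + 0.49] = 3 + 3.2 = 6.2.
With uncorrelated errors the cross-covariances are all true-score covariance, so they carry over unchanged; only the diagonal terms shrink to ρᵢσᵢ².
True-score variance = [0.86 + 0.80 + 0.85] + 3.2 = 2.51 + 3.2 = 5.71.
Reliability = 5.71 / 6.2 = 0.921.

0.921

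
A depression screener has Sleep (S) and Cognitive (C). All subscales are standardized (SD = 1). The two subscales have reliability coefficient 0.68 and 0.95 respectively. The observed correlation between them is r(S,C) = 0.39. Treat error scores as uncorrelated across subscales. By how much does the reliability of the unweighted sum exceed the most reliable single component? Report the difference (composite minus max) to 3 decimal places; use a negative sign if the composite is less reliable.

-0.083

Var(sum) = 2 + 0.78 = 2.78; true-score variance = 1.63 + 0.78 = 2.41; composite reliability = 0.8669.
Max component reliability = 0.9500.
Difference = 0.8669 − 0.9500 = -0.083.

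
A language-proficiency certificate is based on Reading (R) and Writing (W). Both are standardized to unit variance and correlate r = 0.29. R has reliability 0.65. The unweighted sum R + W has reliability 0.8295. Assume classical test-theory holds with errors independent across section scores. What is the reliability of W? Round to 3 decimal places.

0.910

Var(R+W) = 2 + 2·0.29 = 2.580.
True-score variance = ρ_R + ρ_W + 2·0.29, so 0.8295 = (0.65 + ρ_W + 0.58) / 2.580.
ρ_W = 0.8295·2.580 − 0.65 − 0.58 = 0.910.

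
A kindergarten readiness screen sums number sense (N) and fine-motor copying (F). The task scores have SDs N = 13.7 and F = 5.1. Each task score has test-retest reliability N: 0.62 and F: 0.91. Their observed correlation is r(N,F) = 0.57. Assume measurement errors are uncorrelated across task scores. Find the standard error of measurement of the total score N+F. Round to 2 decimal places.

Var(total) = 213.7 + 79.6518 = 293.352.
True-score variance = 140.037 + 79.6518 = 219.689, so reliability = 0.7489.
Error variance = 293.352 − 219.689 = 73.6631; SEM = √73.6631 = 8.58.

8.58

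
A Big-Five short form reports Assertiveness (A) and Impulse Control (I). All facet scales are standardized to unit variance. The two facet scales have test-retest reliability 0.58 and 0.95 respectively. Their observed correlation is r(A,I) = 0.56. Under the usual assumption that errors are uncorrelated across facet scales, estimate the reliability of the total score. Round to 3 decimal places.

Var(A+I) = 2 + 2·[0.56] = 2 + 1.12 = 3.12.
With uncorrelated errors the cross-covariances are all true-score covariance, so they carry over unchanged; only the diagonal terms shrink to ρᵢσᵢ².
True-score variance = [0.58 + 0.95] + 1.12 = 1.53 + 1.12 = 2.65.
Reliability = 2.65 / 3.12 = 0.849.

0.849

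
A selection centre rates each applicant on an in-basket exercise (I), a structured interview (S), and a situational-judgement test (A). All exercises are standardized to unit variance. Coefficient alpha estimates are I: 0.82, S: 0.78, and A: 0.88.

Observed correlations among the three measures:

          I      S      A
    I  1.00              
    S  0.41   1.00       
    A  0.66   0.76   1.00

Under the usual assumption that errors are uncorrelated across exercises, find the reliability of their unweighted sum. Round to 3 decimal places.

Var(I+S+A) = 3 + 2·[0.41 + 0.66 + 0.76] = 3 + 3.66 = 6.66.
Under uncorrelated errors the observed covariances equal the true-score covariances, so only the own-variance terms attenuate.
True-score variance = [0.82 + 0.78 + 0.88] + 3.66 = 2.48 + 3.66 = 6.14.
Reliability = 6.14 / 6.66 = 0.922.

0.922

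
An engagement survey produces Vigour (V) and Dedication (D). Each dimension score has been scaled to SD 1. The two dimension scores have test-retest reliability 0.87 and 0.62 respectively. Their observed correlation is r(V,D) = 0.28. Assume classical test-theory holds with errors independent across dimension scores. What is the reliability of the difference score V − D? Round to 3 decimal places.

Var(V−D) = 1 + 1 − 2·0.28 = 2 − 0.56 = 1.44.
Because errors are independent across components, Cov(Tᵢ,Tⱼ) = Cov(Xᵢ,Xⱼ); the off-diagonal part of the true-score variance is the same as above.
True-score variance = [0.87 + 0.62] − 0.56 = 1.49 − 0.56 = 0.93.
Reliability = 0.93 / 1.44 = 0.646.

0.646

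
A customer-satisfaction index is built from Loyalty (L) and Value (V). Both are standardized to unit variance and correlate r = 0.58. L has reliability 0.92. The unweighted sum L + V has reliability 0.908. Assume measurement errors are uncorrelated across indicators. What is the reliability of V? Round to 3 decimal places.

Var(L+V) = 2 + 2·0.58 = 3.160.
True-score variance = ρ_L + ρ_V + 2·0.58, so 0.908 = (0.92 + ρ_V + 1.16) / 3.160.
ρ_V = 0.908·3.160 − 0.92 − 1.16 = 0.789.

0.789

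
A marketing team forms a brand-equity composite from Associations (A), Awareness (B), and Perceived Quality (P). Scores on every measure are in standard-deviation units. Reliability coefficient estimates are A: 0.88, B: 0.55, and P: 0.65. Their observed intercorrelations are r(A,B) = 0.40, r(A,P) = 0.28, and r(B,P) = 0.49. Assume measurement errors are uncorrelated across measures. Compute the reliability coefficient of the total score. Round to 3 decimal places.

0.828

Var(A+B+P) = 3 + 2·[0.40 + 0.28 + 0.49] = 3 + 2.34 = 5.34.
With uncorrelated errors the cross-covariances are all true-score covariance, so they carry over unchanged; only the diagonal terms shrink to ρᵢσᵢ².
True-score variance = [0.88 + 0.55 + 0.65] + 2.34 = 2.08 + 2.34 = 4.42.
Reliability = 4.42 / 5.34 = 0.828.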